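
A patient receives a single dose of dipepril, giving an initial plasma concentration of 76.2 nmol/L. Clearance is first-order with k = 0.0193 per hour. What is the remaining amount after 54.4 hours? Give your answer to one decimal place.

26.7 nmol/L

t½ = ln 2 / k = 0.69315 / 0.0193 ≈ 35.914 hours.
Number of half-lives: n = 54.4/35.914 ≈ 1.5147.
Remaining = 76.2 × (1/2)^1.5147 = 76.2 × 0.34997 ≈ 26.667 nmol/L.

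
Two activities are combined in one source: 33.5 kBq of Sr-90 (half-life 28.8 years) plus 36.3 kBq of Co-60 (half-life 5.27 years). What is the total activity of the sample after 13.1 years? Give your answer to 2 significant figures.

31 kBq

Sr-90: 33.5 × (1/2)^(13.1/28.8) = 33.5 × (1/2)^0.45486 ≈ 24.441 kBq.
Co-60: 36.3 × (1/2)^(13.1/5.27) = 36.3 × (1/2)^2.4858 ≈ 6.4806 kBq.
Total = 24.441 + 6.4806 ≈ 30.922 kBq.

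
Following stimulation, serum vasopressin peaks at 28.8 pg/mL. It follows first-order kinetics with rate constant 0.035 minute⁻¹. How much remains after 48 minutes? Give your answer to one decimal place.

5.4 pg/mL

t½ = ln 2 / λ = 0.69315 / 0.035 ≈ 19.804 minutes.
Number of half-lives: n = 48/19.804 ≈ 2.4237.
Remaining = 28.8 × (1/2)^2.4237 = 28.8 × 0.18637 ≈ 5.3676 pg/mL.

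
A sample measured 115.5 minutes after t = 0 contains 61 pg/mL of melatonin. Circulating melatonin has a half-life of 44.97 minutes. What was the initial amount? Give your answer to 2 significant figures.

360 pg/mL

Number of half-lives elapsed: n = 115.5/44.97 ≈ 2.5684.
A₀ = A × 2^n = 61 × 2^2.5684 = 61 × 5.9314 ≈ 361.82 pg/mL.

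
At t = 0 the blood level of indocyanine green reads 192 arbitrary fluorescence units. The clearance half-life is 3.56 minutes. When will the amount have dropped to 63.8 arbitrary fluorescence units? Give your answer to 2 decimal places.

Fraction remaining = 63.8/192 ≈ 0.33229.
n = log₂(192/63.8) = ln(3.0094)/ln 2 ≈ 1.5895 half-lives.
t = n × t½ = 1.5895 × 3.56 ≈ 5.6585 minutes.

5.66 minutes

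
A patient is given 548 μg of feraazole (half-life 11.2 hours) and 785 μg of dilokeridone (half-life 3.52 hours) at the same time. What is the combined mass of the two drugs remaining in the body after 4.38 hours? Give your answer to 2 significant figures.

feraazole: 548 × (1/2)^(4.38/11.2) = 548 × (1/2)^0.39107 ≈ 417.88 μg.
dilokeridone: 785 × (1/2)^(4.38/3.52) = 785 × (1/2)^1.2443 ≈ 331.35 μg.
Total = 417.88 + 331.35 ≈ 749.24 μg.

750 μg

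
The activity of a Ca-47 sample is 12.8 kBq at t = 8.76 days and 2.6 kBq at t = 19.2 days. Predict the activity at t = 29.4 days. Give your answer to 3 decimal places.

0.548 kBq

Over Δt = 19.2 − 8.76 = 10.44 days, the level fell by a factor of 12.8/2.6 ≈ 4.9231.
n = log₂(4.9231) ≈ 2.2996 half-lives, so t½ = 10.44/2.2996 ≈ 4.54 days.
From t = 19.2 to t = 29.4: 2.6 × (1/2)^((29.4−19.2)/4.54) ≈ 0.54784 kBq.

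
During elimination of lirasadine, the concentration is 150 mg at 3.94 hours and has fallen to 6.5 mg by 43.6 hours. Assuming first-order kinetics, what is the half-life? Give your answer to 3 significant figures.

Over Δt = 43.6 − 3.94 = 39.66 hours, the level fell by a factor of 150/6.5 ≈ 23.077.
n = log₂(23.077) ≈ 4.5284 half-lives, so t½ = 39.66/4.5284 ≈ 8.7581 hours.

8.76 hours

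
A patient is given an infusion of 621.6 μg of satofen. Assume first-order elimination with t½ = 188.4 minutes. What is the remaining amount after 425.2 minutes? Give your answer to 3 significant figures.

Number of half-lives: n = 425.2/188.4 ≈ 2.2569.
Remaining = 621.6 × (1/2)^2.2569 = 621.6 × 0.20922 ≈ 130.05 μg.

130 μg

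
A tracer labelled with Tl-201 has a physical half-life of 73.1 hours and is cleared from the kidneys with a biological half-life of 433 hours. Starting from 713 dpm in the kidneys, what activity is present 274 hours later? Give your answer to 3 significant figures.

34.2 dpm

1/t_eff = 1/t_phys + 1/t_biol = 1/73.1 + 1/433 = 0.015989 per hour.
t_eff = 73.1 × 433 / (73.1 + 433) ≈ 62.542 hours.
Remaining = 713 × (1/2)^(274/62.542) = 713 × (1/2)^4.3811 ≈ 34.218 dpm.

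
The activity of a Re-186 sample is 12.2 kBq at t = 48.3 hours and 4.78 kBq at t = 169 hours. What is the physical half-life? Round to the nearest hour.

89 hours

Over Δt = 169 − 48.3 = 120.7 hours, the level fell by a factor of 12.2/4.78 ≈ 2.5523.
n = log₂(2.5523) ≈ 1.3518 half-lives, so t½ = 120.7/1.3518 ≈ 89.288 hours.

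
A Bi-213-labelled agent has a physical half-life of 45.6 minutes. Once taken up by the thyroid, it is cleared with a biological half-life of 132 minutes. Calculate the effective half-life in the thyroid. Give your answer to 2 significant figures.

34 minutes

1/t_eff = 1/t_phys + 1/t_biol = 1/45.6 + 1/132 = 0.029506 per minute.
t_eff = 45.6 × 132 / (45.6 + 132) ≈ 33.892 minutes.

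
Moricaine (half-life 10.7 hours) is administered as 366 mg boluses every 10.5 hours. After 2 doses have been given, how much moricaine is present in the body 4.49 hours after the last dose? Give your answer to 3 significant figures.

412 mg

The 2 doses were given 14.99, 4.49 hours ago.
Total = 366·(1/2)^(14.99/10.7) + 366·(1/2)^(4.49/10.7)
      = 138.6 + 273.63 ≈ 412.23 mg.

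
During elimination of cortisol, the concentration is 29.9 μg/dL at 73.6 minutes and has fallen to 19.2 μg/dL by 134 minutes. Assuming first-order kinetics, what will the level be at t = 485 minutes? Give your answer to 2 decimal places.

1.46 μg/dL

Over Δt = 134 − 73.6 = 60.4 minutes, the level fell by a factor of 29.9/19.2 ≈ 1.5573.
n = log₂(1.5573) ≈ 0.63904 half-lives, so t½ = 60.4/0.63904 ≈ 94.517 minutes.
From t = 134 to t = 485: 19.2 × (1/2)^((485−134)/94.517) ≈ 1.4635 μg/dL.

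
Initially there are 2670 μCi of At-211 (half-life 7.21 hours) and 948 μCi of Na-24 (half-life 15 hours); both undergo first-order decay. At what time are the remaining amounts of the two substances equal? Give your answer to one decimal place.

20.7 hours

Set 2670·(1/2)^(t/7.21) = 948·(1/2)^(t/15).
Taking log₂: log₂(2670/948) = t·(1/7.21 − 1/15).
log₂(2.8165) = 1.4939; 1/7.21 − 1/15 = 0.07203.
t = 1.4939 / 0.07203 ≈ 20.74 hours.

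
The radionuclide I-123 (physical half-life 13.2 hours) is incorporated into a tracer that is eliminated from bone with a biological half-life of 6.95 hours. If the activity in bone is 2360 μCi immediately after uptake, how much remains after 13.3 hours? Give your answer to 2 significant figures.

1/t_eff = 1/t_phys + 1/t_biol = 1/13.2 + 1/6.95 = 0.21964 per hour.
t_eff = 13.2 × 6.95 / (13.2 + 6.95) ≈ 4.5529 hours.
Remaining = 2360 × (1/2)^(13.3/4.5529) = 2360 × (1/2)^2.9212 ≈ 311.55 μCi.

310 μCi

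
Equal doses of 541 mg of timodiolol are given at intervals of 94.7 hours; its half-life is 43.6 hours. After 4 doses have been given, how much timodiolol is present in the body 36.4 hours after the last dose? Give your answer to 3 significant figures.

389 mg

The 4 doses were given 320.5, 225.8, 131.1, 36.4 hours ago.
Total = 541·(1/2)^(320.5/43.6) + 541·(1/2)^(225.8/43.6) + 541·(1/2)^(131.1/43.6) + 541·(1/2)^(36.4/43.6)
      = 3.314 + 14.935 + 67.303 + 303.3 ≈ 388.86 mg.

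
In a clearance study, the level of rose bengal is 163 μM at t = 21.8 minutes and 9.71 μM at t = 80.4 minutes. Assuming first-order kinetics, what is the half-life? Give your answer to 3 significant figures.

Over Δt = 80.4 − 21.8 = 58.6 minutes, the level fell by a factor of 163/9.71 ≈ 16.787.
n = log₂(16.787) ≈ 4.0693 half-lives, so t½ = 58.6/4.0693 ≈ 14.401 minutes.

14.4 minutes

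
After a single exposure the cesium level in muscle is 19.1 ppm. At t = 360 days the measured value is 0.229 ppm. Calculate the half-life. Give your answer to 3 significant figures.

56.4 days

A/A₀ = 0.229/19.1 ≈ 0.01199.
n = log₂(83.406) ≈ 6.3821 half-lives elapsed in 360 days.
t½ = 360/6.3821 ≈ 56.408 days.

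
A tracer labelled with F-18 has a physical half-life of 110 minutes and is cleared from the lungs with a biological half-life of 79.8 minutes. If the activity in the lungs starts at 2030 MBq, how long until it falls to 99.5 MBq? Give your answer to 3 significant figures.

201 minutes

1/t_eff = 1/t_phys + 1/t_biol = 1/110 + 1/79.8 = 0.021622 per minute.
t_eff = 110 × 79.8 / (110 + 79.8) ≈ 46.249 minutes.
n = log₂(2030/99.5) ≈ 4.3506; t = 4.3506 × 46.249 ≈ 201.21 minutes.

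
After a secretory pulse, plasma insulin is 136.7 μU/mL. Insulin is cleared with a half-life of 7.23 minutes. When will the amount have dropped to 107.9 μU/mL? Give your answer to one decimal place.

Fraction remaining = 107.9/136.7 ≈ 0.78932.
n = log₂(136.7/107.9) = ln(1.2669)/ln 2 ≈ 0.34132 half-lives.
t = n × t½ = 0.34132 × 7.23 ≈ 2.4677 minutes.

2.5 minutes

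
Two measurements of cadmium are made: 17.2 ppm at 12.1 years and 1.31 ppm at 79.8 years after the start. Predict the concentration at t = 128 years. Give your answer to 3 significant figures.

0.209 ppm

Over Δt = 79.8 − 12.1 = 67.7 years, the level fell by a factor of 17.2/1.31 ≈ 13.13.
n = log₂(13.13) ≈ 3.7148 half-lives, so t½ = 67.7/3.7148 ≈ 18.225 years.
From t = 79.8 to t = 128: 1.31 × (1/2)^((128−79.8)/18.225) ≈ 0.20947 ppm.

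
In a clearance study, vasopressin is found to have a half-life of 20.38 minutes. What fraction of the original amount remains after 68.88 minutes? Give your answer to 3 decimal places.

0.096

n = 68.88/20.38 ≈ 3.3798 half-lives.
Fraction remaining = (1/2)^3.3798 ≈ 0.096069.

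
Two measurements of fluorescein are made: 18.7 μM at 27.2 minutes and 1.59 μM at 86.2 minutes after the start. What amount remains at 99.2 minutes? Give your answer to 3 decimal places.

Over Δt = 86.2 − 27.2 = 59 minutes, the level fell by a factor of 18.7/1.59 ≈ 11.761.
n = log₂(11.761) ≈ 3.5559 half-lives, so t½ = 59/3.5559 ≈ 16.592 minutes.
From t = 86.2 to t = 99.2: 1.59 × (1/2)^((99.2−86.2)/16.592) ≈ 0.92371 μM.

0.924 μM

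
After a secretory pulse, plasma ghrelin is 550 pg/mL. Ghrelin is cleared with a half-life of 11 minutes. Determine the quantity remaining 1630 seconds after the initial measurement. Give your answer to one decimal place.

Convert the elapsed time: 1630 seconds = 27.1667 minutes.
Number of half-lives: n = 27.1667/11 ≈ 2.4697.
Remaining = 550 × (1/2)^2.4697 = 550 × 0.18053 ≈ 99.291 pg/mL.

99.3 pg/mL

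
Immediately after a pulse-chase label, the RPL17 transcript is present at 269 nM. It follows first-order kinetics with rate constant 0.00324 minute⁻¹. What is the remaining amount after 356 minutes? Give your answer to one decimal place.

84.9 nM

t½ = ln 2 / k = 0.69315 / 0.00324 ≈ 213.93 minutes.
Number of half-lives: n = 356/213.93 ≈ 1.6641.
Remaining = 269 × (1/2)^1.6641 = 269 × 0.31555 ≈ 84.883 nM.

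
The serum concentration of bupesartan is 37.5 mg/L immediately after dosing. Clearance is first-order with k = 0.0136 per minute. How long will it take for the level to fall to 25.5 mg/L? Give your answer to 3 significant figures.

t½ = ln 2 / k = 0.69315 / 0.0136 ≈ 50.967 minutes.
Fraction remaining = 25.5/37.5 ≈ 0.68.
n = log₂(37.5/25.5) = ln(1.4706)/ln 2 ≈ 0.55639 half-lives.
t = n × t½ = 0.55639 × 50.967 ≈ 28.358 minutes.

28.4 minutes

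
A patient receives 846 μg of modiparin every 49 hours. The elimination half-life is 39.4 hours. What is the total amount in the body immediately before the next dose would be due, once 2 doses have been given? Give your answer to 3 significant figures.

508 μg

The 2 doses were given 98, 49 hours ago.
Total = 846·(1/2)^(98/39.4) + 846·(1/2)^(49/39.4)
      = 150.87 + 357.27 ≈ 508.14 μg.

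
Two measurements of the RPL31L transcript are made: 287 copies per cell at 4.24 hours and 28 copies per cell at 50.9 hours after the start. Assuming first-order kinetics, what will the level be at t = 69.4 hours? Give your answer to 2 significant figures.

Over Δt = 50.9 − 4.24 = 46.66 hours, the level fell by a factor of 287/28 ≈ 10.25.
n = log₂(10.25) ≈ 3.3576 half-lives, so t½ = 46.66/3.3576 ≈ 13.897 hours.
From t = 50.9 to t = 69.4: 28 × (1/2)^((69.4−50.9)/13.897) ≈ 11.128 copies per cell.

11 copies per cell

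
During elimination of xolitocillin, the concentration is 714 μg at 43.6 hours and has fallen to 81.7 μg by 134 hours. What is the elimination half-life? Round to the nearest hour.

29 hours

Over Δt = 134 − 43.6 = 90.4 hours, the level fell by a factor of 714/81.7 ≈ 8.7393.
n = log₂(8.7393) ≈ 3.1275 half-lives, so t½ = 90.4/3.1275 ≈ 28.905 hours.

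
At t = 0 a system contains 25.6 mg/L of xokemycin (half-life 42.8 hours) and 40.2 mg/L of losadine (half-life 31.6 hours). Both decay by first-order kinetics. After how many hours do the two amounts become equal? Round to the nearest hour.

79 hours

Set 25.6·(1/2)^(t/42.8) = 40.2·(1/2)^(t/31.6).
Taking log₂: log₂(25.6/40.2) = t·(1/42.8 − 1/31.6).
log₂(0.63682) = -0.65105; 1/42.8 − 1/31.6 = -0.0082811.
t = -0.65105 / -0.0082811 ≈ 78.619 hours.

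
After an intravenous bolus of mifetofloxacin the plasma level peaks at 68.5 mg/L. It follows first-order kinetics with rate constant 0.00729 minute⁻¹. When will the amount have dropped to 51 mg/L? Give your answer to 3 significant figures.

t½ = ln 2 / λ = 0.69315 / 0.00729 ≈ 95.082 minutes.
Fraction remaining = 51/68.5 ≈ 0.74453.
n = log₂(68.5/51) = ln(1.3431)/ln 2 ≈ 0.42561 half-lives.
t = n × t½ = 0.42561 × 95.082 ≈ 40.468 minutes.

40.5 minutes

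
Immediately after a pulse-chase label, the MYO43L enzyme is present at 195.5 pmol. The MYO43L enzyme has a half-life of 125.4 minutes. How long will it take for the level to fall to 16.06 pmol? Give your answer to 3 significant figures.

Fraction remaining = 16.06/195.5 ≈ 0.082148.
n = log₂(195.5/16.06) = ln(12.173)/ln 2 ≈ 3.6056 half-lives.
t = n × t½ = 3.6056 × 125.4 ≈ 452.15 minutes.

452 minutes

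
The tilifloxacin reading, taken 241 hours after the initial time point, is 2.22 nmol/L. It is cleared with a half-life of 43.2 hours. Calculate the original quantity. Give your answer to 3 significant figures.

106 nmol/L

Number of half-lives elapsed: n = 241/43.2 ≈ 5.5787.
A₀ = A × 2^n = 2.22 × 2^5.5787 = 2.22 × 47.792 ≈ 106.1 nmol/L.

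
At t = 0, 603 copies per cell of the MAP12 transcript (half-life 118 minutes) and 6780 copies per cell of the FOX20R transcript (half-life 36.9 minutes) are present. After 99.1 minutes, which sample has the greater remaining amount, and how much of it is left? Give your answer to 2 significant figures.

FOX20R transcript, 1100 copies per cell

MAP12 transcript: 603 × (1/2)^0.83983 ≈ 336.9 copies per cell.
FOX20R transcript: 6780 × (1/2)^2.6856 ≈ 1053.8 copies per cell.
FOX20R transcript has more remaining, at ≈ 1053.8 copies per cell.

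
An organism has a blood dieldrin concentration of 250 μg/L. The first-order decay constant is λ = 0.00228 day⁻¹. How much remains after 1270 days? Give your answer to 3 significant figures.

13.8 μg/L

t½ = ln 2 / λ = 0.69315 / 0.00228 ≈ 304.01 days.
Number of half-lives: n = 1270/304.01 ≈ 4.1775.
Remaining = 250 × (1/2)^4.1775 = 250 × 0.055266 ≈ 13.816 μg/L.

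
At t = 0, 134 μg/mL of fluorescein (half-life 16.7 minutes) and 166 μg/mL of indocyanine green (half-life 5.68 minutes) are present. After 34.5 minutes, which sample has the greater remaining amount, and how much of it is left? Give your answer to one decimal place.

fluorescein: 134 × (1/2)^2.0659 ≈ 32.005 μg/mL.
indocyanine green: 166 × (1/2)^6.0739 ≈ 2.4642 μg/mL.
Fluorescein has more remaining, at ≈ 32.005 μg/mL.

fluorescein, 32.0 μg/mL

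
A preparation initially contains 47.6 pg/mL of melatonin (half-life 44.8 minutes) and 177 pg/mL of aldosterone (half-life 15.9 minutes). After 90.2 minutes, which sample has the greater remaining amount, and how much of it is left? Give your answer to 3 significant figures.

melatonin: 47.6 × (1/2)^2.0134 ≈ 11.79 pg/mL.
aldosterone: 177 × (1/2)^5.673 ≈ 3.4693 pg/mL.
Melatonin has more remaining, at ≈ 11.79 pg/mL.

melatonin, 11.8 pg/mL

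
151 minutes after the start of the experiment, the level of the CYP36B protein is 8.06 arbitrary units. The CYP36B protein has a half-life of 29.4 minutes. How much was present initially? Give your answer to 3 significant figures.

Number of half-lives elapsed: n = 151/29.4 ≈ 5.1361.
A₀ = A × 2^n = 8.06 × 2^5.1361 = 8.06 × 35.165 ≈ 283.43 arbitrary units.

283 arbitrary units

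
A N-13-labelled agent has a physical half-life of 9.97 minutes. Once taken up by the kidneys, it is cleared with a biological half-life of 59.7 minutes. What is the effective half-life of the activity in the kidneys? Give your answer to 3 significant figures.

1/t_eff = 1/t_phys + 1/t_biol = 1/9.97 + 1/59.7 = 0.11705 per minute.
t_eff = 9.97 × 59.7 / (9.97 + 59.7) ≈ 8.5433 minutes.

8.54 minutes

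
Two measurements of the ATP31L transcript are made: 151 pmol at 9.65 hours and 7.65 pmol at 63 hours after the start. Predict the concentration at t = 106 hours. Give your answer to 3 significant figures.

Over Δt = 63 − 9.65 = 53.35 hours, the level fell by a factor of 151/7.65 ≈ 19.739.
n = log₂(19.739) ≈ 4.3029 half-lives, so t½ = 53.35/4.3029 ≈ 12.398 hours.
From t = 63 to t = 106: 7.65 × (1/2)^((106−63)/12.398) ≈ 0.69126 pmol.

0.691 pmol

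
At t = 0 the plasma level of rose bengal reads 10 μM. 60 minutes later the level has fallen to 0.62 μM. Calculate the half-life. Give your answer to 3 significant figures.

15.0 minutes

A/A₀ = 0.62/10 ≈ 0.062.
n = log₂(16.129) ≈ 4.0116 half-lives elapsed in 60 minutes.
t½ = 60/4.0116 ≈ 14.957 minutes.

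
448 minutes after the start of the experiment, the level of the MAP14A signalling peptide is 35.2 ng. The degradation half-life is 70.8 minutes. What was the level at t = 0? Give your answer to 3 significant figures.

Number of half-lives elapsed: n = 448/70.8 ≈ 6.3277.
A₀ = A × 2^n = 35.2 × 2^6.3277 = 35.2 × 80.32 ≈ 2827.3 ng.

2830 ng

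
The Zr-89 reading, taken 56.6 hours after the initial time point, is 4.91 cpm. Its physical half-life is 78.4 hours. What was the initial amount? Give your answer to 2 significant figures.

8.1 cpm

Number of half-lives elapsed: n = 56.6/78.4 ≈ 0.72194.
A₀ = A × 2^n = 4.91 × 2^0.72194 = 4.91 × 1.6494 ≈ 8.0985 cpm.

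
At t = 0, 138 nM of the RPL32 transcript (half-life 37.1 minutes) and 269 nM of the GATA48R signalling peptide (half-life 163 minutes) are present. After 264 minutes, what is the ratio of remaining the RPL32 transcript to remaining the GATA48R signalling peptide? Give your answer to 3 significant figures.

0.0114

RPL32 transcript: 138 × (1/2)^(264/37.1) = 138 × (1/2)^7.1159 ≈ 0.9949 nM.
GATA48R signalling peptide: 269 × (1/2)^(264/163) = 269 × (1/2)^1.6196 ≈ 87.538 nM.
Ratio ≈ 0.9949 / 87.538 ≈ 0.011365.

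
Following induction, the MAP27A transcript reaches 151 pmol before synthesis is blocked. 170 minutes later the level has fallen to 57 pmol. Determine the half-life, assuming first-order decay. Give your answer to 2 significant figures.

120 minutes

A/A₀ = 57/151 ≈ 0.37748.
n = log₂(2.6491) ≈ 1.4055 half-lives elapsed in 170 minutes.
t½ = 170/1.4055 ≈ 120.95 minutes.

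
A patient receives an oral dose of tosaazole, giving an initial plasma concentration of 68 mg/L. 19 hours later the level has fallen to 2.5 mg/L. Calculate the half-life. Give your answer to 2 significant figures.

4.0 hours

A/A₀ = 2.5/68 ≈ 0.036765.
n = log₂(27.2) ≈ 4.7655 half-lives elapsed in 19 hours.
t½ = 19/4.7655 ≈ 3.987 hours.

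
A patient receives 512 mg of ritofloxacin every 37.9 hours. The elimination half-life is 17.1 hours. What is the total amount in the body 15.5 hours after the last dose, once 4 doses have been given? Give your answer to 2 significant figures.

The 4 doses were given 129.2, 91.3, 53.4, 15.5 hours ago.
Total = 512·(1/2)^(129.2/17.1) + 512·(1/2)^(91.3/17.1) + 512·(1/2)^(53.4/17.1) + 512·(1/2)^(15.5/17.1)
      = 2.7216 + 12.648 + 58.778 + 273.15 ≈ 347.3 mg.

350 mg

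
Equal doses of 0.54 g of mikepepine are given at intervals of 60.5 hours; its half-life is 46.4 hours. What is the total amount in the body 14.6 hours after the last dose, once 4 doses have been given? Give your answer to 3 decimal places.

The 4 doses were given 196.1, 135.6, 75.1, 14.6 hours ago.
Total = 0.54·(1/2)^(196.1/46.4) + 0.54·(1/2)^(135.6/46.4) + 0.54·(1/2)^(75.1/46.4) + 0.54·(1/2)^(14.6/46.4)
      = 0.02885 + 0.071229 + 0.17586 + 0.43418 ≈ 0.71012 g.

0.710 g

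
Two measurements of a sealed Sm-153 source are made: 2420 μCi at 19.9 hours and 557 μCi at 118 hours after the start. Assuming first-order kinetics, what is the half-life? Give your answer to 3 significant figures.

46.3 hours

Over Δt = 118 − 19.9 = 98.1 hours, the level fell by a factor of 2420/557 ≈ 4.3447.
n = log₂(4.3447) ≈ 2.1193 half-lives, so t½ = 98.1/2.1193 ≈ 46.29 hours.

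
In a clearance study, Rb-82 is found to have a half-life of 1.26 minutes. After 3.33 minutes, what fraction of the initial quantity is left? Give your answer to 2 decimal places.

0.16

n = 3.33/1.26 ≈ 2.6429 half-lives.
Fraction remaining = (1/2)^2.6429 ≈ 0.16011.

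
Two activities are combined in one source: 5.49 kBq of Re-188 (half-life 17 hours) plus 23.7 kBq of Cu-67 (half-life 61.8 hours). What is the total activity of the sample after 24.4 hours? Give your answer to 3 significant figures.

Re-188: 5.49 × (1/2)^(24.4/17) = 5.49 × (1/2)^1.4353 ≈ 2.03 kBq.
Cu-67: 23.7 × (1/2)^(24.4/61.8) = 23.7 × (1/2)^0.39482 ≈ 18.026 kBq.
Total = 2.03 + 18.026 ≈ 20.056 kBq.

20.1 kBq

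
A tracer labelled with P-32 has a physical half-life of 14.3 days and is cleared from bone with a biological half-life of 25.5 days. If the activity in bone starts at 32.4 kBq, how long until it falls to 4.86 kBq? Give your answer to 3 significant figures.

25.1 days

1/t_eff = 1/t_phys + 1/t_biol = 1/14.3 + 1/25.5 = 0.10915 per day.
t_eff = 14.3 × 25.5 / (14.3 + 25.5) ≈ 9.1621 days.
n = log₂(32.4/4.86) ≈ 2.737; t = 2.737 × 9.1621 ≈ 25.076 days.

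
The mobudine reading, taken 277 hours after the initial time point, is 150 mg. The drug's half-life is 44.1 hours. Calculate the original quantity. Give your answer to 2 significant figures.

Number of half-lives elapsed: n = 277/44.1 ≈ 6.2812.
A₀ = A × 2^n = 150 × 2^6.2812 = 150 × 77.772 ≈ 11666 mg.

12000 mg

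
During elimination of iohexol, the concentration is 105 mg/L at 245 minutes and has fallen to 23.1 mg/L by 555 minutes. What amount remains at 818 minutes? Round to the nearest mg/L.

6 mg/L

Over Δt = 555 − 245 = 310 minutes, the level fell by a factor of 105/23.1 ≈ 4.5455.
n = log₂(4.5455) ≈ 2.1844 half-lives, so t½ = 310/2.1844 ≈ 141.91 minutes.
From t = 555 to t = 818: 23.1 × (1/2)^((818−555)/141.91) ≈ 6.3934 mg/L.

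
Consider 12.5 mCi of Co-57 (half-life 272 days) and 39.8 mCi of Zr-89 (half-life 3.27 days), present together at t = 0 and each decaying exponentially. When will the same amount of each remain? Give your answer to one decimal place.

5.5 days

Set 12.5·(1/2)^(t/272) = 39.8·(1/2)^(t/3.27).
Taking log₂: log₂(12.5/39.8) = t·(1/272 − 1/3.27).
log₂(0.31407) = -1.6708; 1/272 − 1/3.27 = -0.30213.
t = -1.6708 / -0.30213 ≈ 5.5301 days.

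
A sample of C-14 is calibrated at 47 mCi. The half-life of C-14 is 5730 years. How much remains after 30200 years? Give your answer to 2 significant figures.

1.2 mCi

Number of half-lives: n = 30200/5730 ≈ 5.2705.
Remaining = 47 × (1/2)^5.2705 = 47 × 0.025907 ≈ 1.2176 mCi.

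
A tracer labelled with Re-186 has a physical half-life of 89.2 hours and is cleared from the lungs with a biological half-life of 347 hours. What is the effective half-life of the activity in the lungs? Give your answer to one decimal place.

1/t_eff = 1/t_phys + 1/t_biol = 1/89.2 + 1/347 = 0.014093 per hour.
t_eff = 89.2 × 347 / (89.2 + 347) ≈ 70.959 hours.

71.0 hours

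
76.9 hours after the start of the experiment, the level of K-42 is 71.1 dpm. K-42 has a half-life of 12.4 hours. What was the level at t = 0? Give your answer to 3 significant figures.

5230 dpm

Number of half-lives elapsed: n = 76.9/12.4 ≈ 6.2016.
A₀ = A × 2^n = 71.1 × 2^6.2016 = 71.1 × 73.599 ≈ 5232.9 dpm.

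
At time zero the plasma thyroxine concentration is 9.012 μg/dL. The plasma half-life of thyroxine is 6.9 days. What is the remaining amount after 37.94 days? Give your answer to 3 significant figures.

0.199 μg/dL

Number of half-lives: n = 37.94/6.9 ≈ 5.4986.
Remaining = 9.012 × (1/2)^5.4986 = 9.012 × 0.022119 ≈ 0.19934 μg/dL.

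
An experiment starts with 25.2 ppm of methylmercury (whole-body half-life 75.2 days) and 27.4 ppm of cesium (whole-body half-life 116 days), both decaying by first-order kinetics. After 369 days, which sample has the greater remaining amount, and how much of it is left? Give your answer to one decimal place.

methylmercury: 25.2 × (1/2)^4.9069 ≈ 0.83999 ppm.
cesium: 27.4 × (1/2)^3.181 ≈ 3.0211 ppm.
Cesium has more remaining, at ≈ 3.0211 ppm.

cesium, 3.0 ppm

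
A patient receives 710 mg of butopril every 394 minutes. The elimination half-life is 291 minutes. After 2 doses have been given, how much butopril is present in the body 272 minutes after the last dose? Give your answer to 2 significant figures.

520 mg

The 2 doses were given 666, 272 minutes ago.
Total = 710·(1/2)^(666/291) + 710·(1/2)^(272/291)
      = 145.31 + 371.44 ≈ 516.75 mg.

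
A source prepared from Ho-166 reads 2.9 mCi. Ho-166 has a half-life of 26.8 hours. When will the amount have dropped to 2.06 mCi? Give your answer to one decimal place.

13.2 hours

Fraction remaining = 2.06/2.9 ≈ 0.71034.
n = log₂(2.9/2.06) = ln(1.4078)/ln 2 ≈ 0.49341 half-lives.
t = n × t½ = 0.49341 × 26.8 ≈ 13.223 hours.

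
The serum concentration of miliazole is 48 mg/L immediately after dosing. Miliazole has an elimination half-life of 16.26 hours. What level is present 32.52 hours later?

12 mg/L

Elapsed time is 2 half-lives (32.52/16.26).
Each half-life halves the amount: 48 × (1/2)^2 = 48/4 = 12 mg/L.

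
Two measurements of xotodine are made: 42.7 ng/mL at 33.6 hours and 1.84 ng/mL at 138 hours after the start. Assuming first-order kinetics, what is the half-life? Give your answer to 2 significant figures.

23 hours

Over Δt = 138 − 33.6 = 104.4 hours, the level fell by a factor of 42.7/1.84 ≈ 23.207.
n = log₂(23.207) ≈ 4.5365 half-lives, so t½ = 104.4/4.5365 ≈ 23.014 hours.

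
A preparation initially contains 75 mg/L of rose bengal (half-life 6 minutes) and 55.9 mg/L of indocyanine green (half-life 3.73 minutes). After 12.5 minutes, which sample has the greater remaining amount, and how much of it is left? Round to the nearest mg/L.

rose bengal: 75 × (1/2)^2.0833 ≈ 17.698 mg/L.
indocyanine green: 55.9 × (1/2)^3.3512 ≈ 5.4777 mg/L.
Rose bengal has more remaining, at ≈ 17.698 mg/L.

rose bengal, 18 mg/L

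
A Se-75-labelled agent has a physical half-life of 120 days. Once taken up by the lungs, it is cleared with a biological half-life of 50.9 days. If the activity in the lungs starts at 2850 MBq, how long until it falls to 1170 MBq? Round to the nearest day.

46 days

1/t_eff = 1/t_phys + 1/t_biol = 1/120 + 1/50.9 = 0.02798 per day.
t_eff = 120 × 50.9 / (120 + 50.9) ≈ 35.74 days.
n = log₂(2850/1170) ≈ 1.2845; t = 1.2845 × 35.74 ≈ 45.907 days.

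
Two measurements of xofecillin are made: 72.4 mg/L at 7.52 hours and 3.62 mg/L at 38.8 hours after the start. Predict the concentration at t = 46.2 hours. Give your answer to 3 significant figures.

1.78 mg/L

Over Δt = 38.8 − 7.52 = 31.28 hours, the level fell by a factor of 72.4/3.62 ≈ 20.
n = log₂(20) ≈ 4.3219 half-lives, so t½ = 31.28/4.3219 ≈ 7.2375 hours.
From t = 38.8 to t = 46.2: 3.62 × (1/2)^((46.2−38.8)/7.2375) ≈ 1.7821 mg/L.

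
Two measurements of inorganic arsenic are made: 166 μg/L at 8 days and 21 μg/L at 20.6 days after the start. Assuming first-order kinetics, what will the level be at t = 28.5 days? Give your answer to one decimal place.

5.7 μg/L

Over Δt = 20.6 − 8 = 12.6 days, the level fell by a factor of 166/21 ≈ 7.9048.
n = log₂(7.9048) ≈ 2.9827 half-lives, so t½ = 12.6/2.9827 ≈ 4.2243 days.
From t = 20.6 to t = 28.5: 21 × (1/2)^((28.5−20.6)/4.2243) ≈ 5.7446 μg/L.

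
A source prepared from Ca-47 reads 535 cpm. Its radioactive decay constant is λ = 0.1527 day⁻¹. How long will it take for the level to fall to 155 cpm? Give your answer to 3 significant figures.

8.11 days

t½ = ln 2 / λ = 0.69315 / 0.1527 ≈ 4.5393 days.
Fraction remaining = 155/535 ≈ 0.28972.
n = log₂(535/155) = ln(3.4516)/ln 2 ≈ 1.7873 half-lives.
t = n × t½ = 1.7873 × 4.5393 ≈ 8.1129 days.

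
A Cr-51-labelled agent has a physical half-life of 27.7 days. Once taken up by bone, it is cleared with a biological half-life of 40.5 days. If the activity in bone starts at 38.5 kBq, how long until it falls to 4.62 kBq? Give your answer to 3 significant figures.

50.3 days

1/t_eff = 1/t_phys + 1/t_biol = 1/27.7 + 1/40.5 = 0.060792 per day.
t_eff = 27.7 × 40.5 / (27.7 + 40.5) ≈ 16.449 days.
n = log₂(38.5/4.62) ≈ 3.0589; t = 3.0589 × 16.449 ≈ 50.317 days.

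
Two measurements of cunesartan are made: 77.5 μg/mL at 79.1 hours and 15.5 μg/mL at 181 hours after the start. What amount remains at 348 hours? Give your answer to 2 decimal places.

Over Δt = 181 − 79.1 = 101.9 hours, the level fell by a factor of 77.5/15.5 ≈ 5.
n = log₂(5) ≈ 2.3219 half-lives, so t½ = 101.9/2.3219 ≈ 43.886 hours.
From t = 181 to t = 348: 15.5 × (1/2)^((348−181)/43.886) ≈ 1.1087 μg/mL.

1.11 μg/mL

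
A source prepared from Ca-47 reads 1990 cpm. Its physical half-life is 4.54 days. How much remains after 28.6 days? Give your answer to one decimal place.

25.3 cpm

Number of half-lives: n = 28.6/4.54 ≈ 6.2996.
Remaining = 1990 × (1/2)^6.2996 = 1990 × 0.012695 ≈ 25.264 cpm.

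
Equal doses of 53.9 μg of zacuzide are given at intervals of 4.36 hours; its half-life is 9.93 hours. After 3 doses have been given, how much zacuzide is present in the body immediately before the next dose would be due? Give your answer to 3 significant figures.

90.7 μg

The 3 doses were given 13.08, 8.72, 4.36 hours ago.
Total = 53.9·(1/2)^(13.08/9.93) + 53.9·(1/2)^(8.72/9.93) + 53.9·(1/2)^(4.36/9.93)
      = 21.63 + 29.325 + 39.757 ≈ 90.713 μg.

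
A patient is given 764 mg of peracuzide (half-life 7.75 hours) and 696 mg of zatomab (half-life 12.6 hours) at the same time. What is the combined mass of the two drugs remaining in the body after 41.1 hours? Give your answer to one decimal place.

peracuzide: 764 × (1/2)^(41.1/7.75) = 764 × (1/2)^5.3032 ≈ 19.349 mg.
zatomab: 696 × (1/2)^(41.1/12.6) = 696 × (1/2)^3.2619 ≈ 72.557 mg.
Total = 19.349 + 72.557 ≈ 91.906 mg.

91.9 mg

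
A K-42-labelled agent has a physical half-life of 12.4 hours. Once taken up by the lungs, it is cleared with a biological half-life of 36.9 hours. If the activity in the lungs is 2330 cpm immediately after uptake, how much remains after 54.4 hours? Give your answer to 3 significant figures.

40.1 cpm

1/t_eff = 1/t_phys + 1/t_biol = 1/12.4 + 1/36.9 = 0.10775 per hour.
t_eff = 12.4 × 36.9 / (12.4 + 36.9) ≈ 9.2811 hours.
Remaining = 2330 × (1/2)^(54.4/9.2811) = 2330 × (1/2)^5.8614 ≈ 40.079 cpm.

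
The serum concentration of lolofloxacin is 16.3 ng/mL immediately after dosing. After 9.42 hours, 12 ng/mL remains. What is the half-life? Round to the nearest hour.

A/A₀ = 12/16.3 ≈ 0.7362.
n = log₂(1.3583) ≈ 0.44184 half-lives elapsed in 9.42 hours.
t½ = 9.42/0.44184 ≈ 21.32 hours.

21 hours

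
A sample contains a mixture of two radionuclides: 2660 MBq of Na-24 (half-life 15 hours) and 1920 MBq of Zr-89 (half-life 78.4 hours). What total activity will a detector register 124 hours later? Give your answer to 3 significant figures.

650 MBq

Na-24: 2660 × (1/2)^(124/15) = 2660 × (1/2)^8.2667 ≈ 8.6371 MBq.
Zr-89: 1920 × (1/2)^(124/78.4) = 1920 × (1/2)^1.5816 ≈ 641.48 MBq.
Total = 8.6371 + 641.48 ≈ 650.12 MBq.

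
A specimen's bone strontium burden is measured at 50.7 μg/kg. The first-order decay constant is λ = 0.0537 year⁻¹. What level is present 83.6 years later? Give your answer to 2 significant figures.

t½ = ln 2 / λ = 0.69315 / 0.0537 ≈ 12.908 years.
Number of half-lives: n = 83.6/12.908 ≈ 6.4767.
Remaining = 50.7 × (1/2)^6.4767 = 50.7 × 0.011228 ≈ 0.56927 μg/kg.

0.57 μg/kg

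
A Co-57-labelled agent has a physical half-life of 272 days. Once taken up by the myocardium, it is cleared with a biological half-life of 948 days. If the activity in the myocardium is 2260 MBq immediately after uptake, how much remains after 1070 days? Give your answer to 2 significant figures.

1/t_eff = 1/t_phys + 1/t_biol = 1/272 + 1/948 = 0.0047313 per day.
t_eff = 272 × 948 / (272 + 948) ≈ 211.36 days.
Remaining = 2260 × (1/2)^(1070/211.36) = 2260 × (1/2)^5.0625 ≈ 67.63 MBq.

68 MBq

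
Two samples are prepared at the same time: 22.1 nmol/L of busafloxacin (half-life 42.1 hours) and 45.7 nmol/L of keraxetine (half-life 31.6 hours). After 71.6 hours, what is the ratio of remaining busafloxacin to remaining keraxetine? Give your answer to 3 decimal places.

busafloxacin: 22.1 × (1/2)^(71.6/42.1) = 22.1 × (1/2)^1.7007 ≈ 6.7987 nmol/L.
keraxetine: 45.7 × (1/2)^(71.6/31.6) = 45.7 × (1/2)^2.2658 ≈ 9.5024 nmol/L.
Ratio ≈ 6.7987 / 9.5024 ≈ 0.71547.

0.715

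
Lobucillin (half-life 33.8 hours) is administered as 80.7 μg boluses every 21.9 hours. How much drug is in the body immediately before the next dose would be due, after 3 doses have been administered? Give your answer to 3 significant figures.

The 3 doses were given 65.7, 43.8, 21.9 hours ago.
Total = 80.7·(1/2)^(65.7/33.8) + 80.7·(1/2)^(43.8/33.8) + 80.7·(1/2)^(21.9/33.8)
      = 20.977 + 32.869 + 51.502 ≈ 105.35 μg.

105 μg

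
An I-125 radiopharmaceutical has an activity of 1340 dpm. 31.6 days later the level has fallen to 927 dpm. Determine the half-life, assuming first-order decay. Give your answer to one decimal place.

59.4 days

A/A₀ = 927/1340 ≈ 0.69179.
n = log₂(1.4455) ≈ 0.53159 half-lives elapsed in 31.6 days.
t½ = 31.6/0.53159 ≈ 59.444 days.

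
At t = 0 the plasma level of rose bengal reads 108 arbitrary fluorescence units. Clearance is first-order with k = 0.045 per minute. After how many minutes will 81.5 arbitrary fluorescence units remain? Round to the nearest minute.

6 minutes

t½ = ln 2 / k = 0.69315 / 0.045 ≈ 15.403 minutes.
Fraction remaining = 81.5/108 ≈ 0.75463.
n = log₂(108/81.5) = ln(1.3252)/ln 2 ≈ 0.40616 half-lives.
t = n × t½ = 0.40616 × 15.403 ≈ 6.2562 minutes.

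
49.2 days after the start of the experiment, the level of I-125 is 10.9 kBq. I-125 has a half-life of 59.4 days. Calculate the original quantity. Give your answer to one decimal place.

Number of half-lives elapsed: n = 49.2/59.4 ≈ 0.82828.
A₀ = A × 2^n = 10.9 × 2^0.82828 = 10.9 × 1.7756 ≈ 19.354 kBq.

19.4 kBq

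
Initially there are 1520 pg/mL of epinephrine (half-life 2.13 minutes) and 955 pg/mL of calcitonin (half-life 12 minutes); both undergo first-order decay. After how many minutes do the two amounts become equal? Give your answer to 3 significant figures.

Set 1520·(1/2)^(t/2.13) = 955·(1/2)^(t/12).
Taking log₂: log₂(1520/955) = t·(1/2.13 − 1/12).
log₂(1.5916) = 0.6705; 1/2.13 − 1/12 = 0.38615.
t = 0.6705 / 0.38615 ≈ 1.7364 minutes.

1.74 minutes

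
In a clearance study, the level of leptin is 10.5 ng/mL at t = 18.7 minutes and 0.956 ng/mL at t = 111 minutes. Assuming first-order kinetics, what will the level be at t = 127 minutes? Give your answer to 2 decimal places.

Over Δt = 111 − 18.7 = 92.3 minutes, the level fell by a factor of 10.5/0.956 ≈ 10.983.
n = log₂(10.983) ≈ 3.4572 half-lives, so t½ = 92.3/3.4572 ≈ 26.698 minutes.
From t = 111 to t = 127: 0.956 × (1/2)^((127−111)/26.698) ≈ 0.63103 ng/mL.

0.63 ng/mL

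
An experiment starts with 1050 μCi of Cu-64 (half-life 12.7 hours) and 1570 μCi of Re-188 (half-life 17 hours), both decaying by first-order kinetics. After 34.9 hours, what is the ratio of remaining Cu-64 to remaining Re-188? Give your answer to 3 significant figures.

0.413

Cu-64: 1050 × (1/2)^(34.9/12.7) = 1050 × (1/2)^2.748 ≈ 156.3 μCi.
Re-188: 1570 × (1/2)^(34.9/17) = 1570 × (1/2)^2.0529 ≈ 378.36 μCi.
Ratio ≈ 156.3 / 378.36 ≈ 0.41309.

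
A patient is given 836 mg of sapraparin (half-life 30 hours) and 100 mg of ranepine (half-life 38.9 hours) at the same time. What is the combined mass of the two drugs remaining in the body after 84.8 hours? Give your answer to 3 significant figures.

sapraparin: 836 × (1/2)^(84.8/30) = 836 × (1/2)^2.8267 ≈ 117.84 mg.
ranepine: 100 × (1/2)^(84.8/38.9) = 100 × (1/2)^2.1799 ≈ 22.068 mg.
Total = 117.84 + 22.068 ≈ 139.91 mg.

140 mg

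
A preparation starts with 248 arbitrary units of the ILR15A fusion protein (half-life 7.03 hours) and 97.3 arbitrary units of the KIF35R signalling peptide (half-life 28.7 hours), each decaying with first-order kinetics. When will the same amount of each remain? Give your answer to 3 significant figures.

12.6 hours

Set 248·(1/2)^(t/7.03) = 97.3·(1/2)^(t/28.7).
Taking log₂: log₂(248/97.3) = t·(1/7.03 − 1/28.7).
log₂(2.5488) = 1.3498; 1/7.03 − 1/28.7 = 0.1074.
t = 1.3498 / 0.1074 ≈ 12.568 hours.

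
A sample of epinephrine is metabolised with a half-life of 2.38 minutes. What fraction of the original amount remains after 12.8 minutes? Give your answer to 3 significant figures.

0.0240

n = 12.8/2.38 ≈ 5.3782 half-lives.
Fraction remaining = (1/2)^5.3782 ≈ 0.024044.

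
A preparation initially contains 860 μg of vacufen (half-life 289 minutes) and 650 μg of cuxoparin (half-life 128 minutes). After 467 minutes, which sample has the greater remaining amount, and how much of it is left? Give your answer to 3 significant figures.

vacufen: 860 × (1/2)^1.6159 ≈ 280.58 μg.
cuxoparin: 650 × (1/2)^3.6484 ≈ 51.835 μg.
Vacufen has more remaining, at ≈ 280.58 μg.

vacufen, 281 μg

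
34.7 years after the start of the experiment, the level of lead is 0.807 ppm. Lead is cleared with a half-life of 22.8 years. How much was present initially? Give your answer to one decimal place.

Number of half-lives elapsed: n = 34.7/22.8 ≈ 1.5219.
A₀ = A × 2^n = 0.807 × 2^1.5219 = 0.807 × 2.8717 ≈ 2.3175 ppm.

2.3 ppm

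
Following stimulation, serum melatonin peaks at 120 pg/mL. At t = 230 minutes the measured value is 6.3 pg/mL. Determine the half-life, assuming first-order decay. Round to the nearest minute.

54 minutes

A/A₀ = 6.3/120 ≈ 0.0525.
n = log₂(19.048) ≈ 4.2515 half-lives elapsed in 230 minutes.
t½ = 230/4.2515 ≈ 54.098 minutes.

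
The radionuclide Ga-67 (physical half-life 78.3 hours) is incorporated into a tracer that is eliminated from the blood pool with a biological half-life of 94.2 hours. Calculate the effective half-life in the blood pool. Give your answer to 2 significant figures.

1/t_eff = 1/t_phys + 1/t_biol = 1/78.3 + 1/94.2 = 0.023387 per hour.
t_eff = 78.3 × 94.2 / (78.3 + 94.2) ≈ 42.759 hours.

43 hours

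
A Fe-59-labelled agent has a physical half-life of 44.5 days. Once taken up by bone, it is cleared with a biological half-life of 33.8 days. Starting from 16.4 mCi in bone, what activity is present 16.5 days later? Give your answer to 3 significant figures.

9.04 mCi

1/t_eff = 1/t_phys + 1/t_biol = 1/44.5 + 1/33.8 = 0.052058 per day.
t_eff = 44.5 × 33.8 / (44.5 + 33.8) ≈ 19.209 days.
Remaining = 16.4 × (1/2)^(16.5/19.209) = 16.4 × (1/2)^0.85895 ≈ 9.0422 mCi.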